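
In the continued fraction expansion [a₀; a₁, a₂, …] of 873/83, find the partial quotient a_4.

3

873 ÷ 83 → quotient 10, remainder 43
83 ÷ 43 → quotient 1, remainder 40
43 ÷ 40 → quotient 1, remainder 3
40 ÷ 3 → quotient 13, remainder 1
3 ÷ 1 → quotient 3, remainder 0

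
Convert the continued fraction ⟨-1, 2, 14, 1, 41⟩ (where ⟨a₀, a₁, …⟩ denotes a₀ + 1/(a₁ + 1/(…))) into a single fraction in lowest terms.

-671/1300

a_0 = -1: -1/1
a_1 = 2: -1/2
a_2 = 14: -15/29
a_3 = 1: -16/31
a_4 = 41: -671/1300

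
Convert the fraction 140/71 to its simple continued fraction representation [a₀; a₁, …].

[1; 1, 34, 2]

140 ÷ 71 → quotient 1, remainder 69
71 ÷ 69 → quotient 1, remainder 2
69 ÷ 2 → quotient 34, remainder 1
2 ÷ 1 → quotient 2, remainder 0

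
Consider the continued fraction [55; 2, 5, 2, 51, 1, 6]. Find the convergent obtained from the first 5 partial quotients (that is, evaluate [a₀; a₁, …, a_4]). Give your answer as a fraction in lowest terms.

68491/1235

Start with 51.
2 + 1/(51/1) = 2 + 1/51 = 103/51
5 + 1/(103/51) = 5 + 51/103 = 566/103
2 + 1/(566/103) = 2 + 103/566 = 1235/566
55 + 1/(1235/566) = 55 + 566/1235 = 68491/1235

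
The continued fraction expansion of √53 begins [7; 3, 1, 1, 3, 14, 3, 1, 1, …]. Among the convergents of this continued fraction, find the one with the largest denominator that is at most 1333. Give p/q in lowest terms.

7979/1096

a_0 = 7: 7/1  (≤ bound)
a_1 = 3: 22/3  (≤ bound)
a_2 = 1: 29/4  (≤ bound)
a_3 = 1: 51/7  (≤ bound)
a_4 = 3: 182/25  (≤ bound)
a_5 = 14: 2599/357  (≤ bound)
a_6 = 3: 7979/1096  (≤ bound)
a_7 = 1: 10578/1453  (> 1333, stop)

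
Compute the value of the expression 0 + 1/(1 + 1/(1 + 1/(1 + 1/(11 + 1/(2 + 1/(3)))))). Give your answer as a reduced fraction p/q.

167/254

Compute successive convergents:
a_0 = 0: 0/1
a_1 = 1: 1/1
a_2 = 1: 1/2
a_3 = 1: 2/3
a_4 = 11: 23/35
a_5 = 2: 48/73
a_6 = 3: 167/254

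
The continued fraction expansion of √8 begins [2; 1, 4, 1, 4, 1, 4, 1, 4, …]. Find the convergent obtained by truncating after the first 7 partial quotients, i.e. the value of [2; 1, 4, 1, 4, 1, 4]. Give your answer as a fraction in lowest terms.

Start with 4.
1 + 1/(4/1) = 1 + 1/4 = 5/4
4 + 1/(5/4) = 4 + 4/5 = 24/5
1 + 1/(24/5) = 1 + 5/24 = 29/24
4 + 1/(29/24) = 4 + 24/29 = 140/29
1 + 1/(140/29) = 1 + 29/140 = 169/140
2 + 1/(169/140) = 2 + 140/169 = 478/169

478/169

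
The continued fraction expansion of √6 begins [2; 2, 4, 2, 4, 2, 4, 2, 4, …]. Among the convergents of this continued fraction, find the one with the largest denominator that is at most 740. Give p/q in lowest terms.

485/198

a_0 = 2: 2/1  (≤ bound)
a_1 = 2: 5/2  (≤ bound)
a_2 = 4: 22/9  (≤ bound)
a_3 = 2: 49/20  (≤ bound)
a_4 = 4: 218/89  (≤ bound)
a_5 = 2: 485/198  (≤ bound)
a_6 = 4: 2158/881  (> 740, stop)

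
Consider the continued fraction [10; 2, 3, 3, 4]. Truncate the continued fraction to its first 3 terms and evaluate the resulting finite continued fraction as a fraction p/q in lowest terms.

Build up convergents one term at a time:
a_0 = 10: 10/1
a_1 = 2: 21/2
a_2 = 3: 73/7

73/7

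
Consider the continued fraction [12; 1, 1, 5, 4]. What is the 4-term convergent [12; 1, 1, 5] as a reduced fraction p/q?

138/11

Collapse the nested fraction from the inside out:
Start with 5.
1 + 1/(5/1) = 1 + 1/5 = 6/5
1 + 1/(6/5) = 1 + 5/6 = 11/6
12 + 1/(11/6) = 12 + 6/11 = 138/11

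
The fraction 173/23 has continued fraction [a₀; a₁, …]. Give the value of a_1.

173 = 7·23 + 12, so a_0 = 7
23 = 1·12 + 11, so a_1 = 1

1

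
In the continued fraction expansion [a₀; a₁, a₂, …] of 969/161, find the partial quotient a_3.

Repeatedly divide and take the remainder:
⌊969/161⌋ = 6, remainder 3
⌊161/3⌋ = 53, remainder 2
⌊3/2⌋ = 1, remainder 1
⌊2/1⌋ = 2, remainder 0

2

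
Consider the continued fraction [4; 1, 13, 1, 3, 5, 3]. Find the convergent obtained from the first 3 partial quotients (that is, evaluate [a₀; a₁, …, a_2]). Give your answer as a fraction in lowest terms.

a_0 = 4: 4/1
a_1 = 1: 5/1
a_2 = 13: 69/14

69/14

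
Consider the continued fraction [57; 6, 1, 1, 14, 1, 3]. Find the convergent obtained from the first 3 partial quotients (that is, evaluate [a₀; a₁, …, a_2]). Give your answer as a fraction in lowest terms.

Start with 1.
6 + 1/(1/1) = 6 + 1/1 = 7/1
57 + 1/(7/1) = 57 + 1/7 = 400/7

400/7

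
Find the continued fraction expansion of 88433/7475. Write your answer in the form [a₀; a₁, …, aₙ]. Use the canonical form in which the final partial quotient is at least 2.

⌊88433/7475⌋ = 11, remainder 6208
⌊7475/6208⌋ = 1, remainder 1267
⌊6208/1267⌋ = 4, remainder 1140
⌊1267/1140⌋ = 1, remainder 127
⌊1140/127⌋ = 8, remainder 124
⌊127/124⌋ = 1, remainder 3
⌊124/3⌋ = 41, remainder 1
⌊3/1⌋ = 3, remainder 0

[11; 1, 4, 1, 8, 1, 41, 3]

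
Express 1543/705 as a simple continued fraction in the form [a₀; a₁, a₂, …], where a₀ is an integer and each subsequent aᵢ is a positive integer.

[2; 5, 3, 3, 13]

⌊1543/705⌋ = 2, remainder 133
⌊705/133⌋ = 5, remainder 40
⌊133/40⌋ = 3, remainder 13
⌊40/13⌋ = 3, remainder 1
⌊13/1⌋ = 13, remainder 0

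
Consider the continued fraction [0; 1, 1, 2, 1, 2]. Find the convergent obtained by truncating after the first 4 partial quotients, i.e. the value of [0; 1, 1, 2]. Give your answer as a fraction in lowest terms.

Start with 2.
1 + 1/(2/1) = 1 + 1/2 = 3/2
1 + 1/(3/2) = 1 + 2/3 = 5/3
0 + 1/(5/3) = 0 + 3/5 = 3/5

3/5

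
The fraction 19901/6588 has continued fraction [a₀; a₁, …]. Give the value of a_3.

2

Repeatedly divide and take the remainder:
19901 = 3·6588 + 137, so a_0 = 3
6588 = 48·137 + 12, so a_1 = 48
137 = 11·12 + 5, so a_2 = 11
12 = 2·5 + 2, so a_3 = 2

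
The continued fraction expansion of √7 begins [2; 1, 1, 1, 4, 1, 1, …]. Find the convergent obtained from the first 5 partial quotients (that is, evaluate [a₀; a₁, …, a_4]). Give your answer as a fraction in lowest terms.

Build up convergents one term at a time:
a_0 = 2: 2/1
a_1 = 1: 3/1
a_2 = 1: 5/2
a_3 = 1: 8/3
a_4 = 4: 37/14

37/14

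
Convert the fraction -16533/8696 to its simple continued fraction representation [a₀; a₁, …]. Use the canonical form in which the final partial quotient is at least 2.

⌊-16533/8696⌋ = -2, remainder 859
⌊8696/859⌋ = 10, remainder 106
⌊859/106⌋ = 8, remainder 11
⌊106/11⌋ = 9, remainder 7
⌊11/7⌋ = 1, remainder 4
⌊7/4⌋ = 1, remainder 3
⌊4/3⌋ = 1, remainder 1
⌊3/1⌋ = 3, remainder 0

[-2; 10, 8, 9, 1, 1, 1, 3]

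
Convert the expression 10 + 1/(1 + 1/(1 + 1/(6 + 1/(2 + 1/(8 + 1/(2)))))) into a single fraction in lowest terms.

Compute successive convergents:
a_0 = 10: 10/1
a_1 = 1: 11/1
a_2 = 1: 21/2
a_3 = 6: 137/13
a_4 = 2: 295/28
a_5 = 8: 2497/237
a_6 = 2: 5289/502

5289/502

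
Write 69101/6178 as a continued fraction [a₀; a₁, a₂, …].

Run the Euclidean algorithm, recording each quotient:
69101 = 11·6178 + 1143, so a_0 = 11
6178 = 5·1143 + 463, so a_1 = 5
1143 = 2·463 + 217, so a_2 = 2
463 = 2·217 + 29, so a_3 = 2
217 = 7·29 + 14, so a_4 = 7
29 = 2·14 + 1, so a_5 = 2
14 = 14·1 + 0, so a_6 = 14

[11; 5, 2, 2, 7, 2, 14]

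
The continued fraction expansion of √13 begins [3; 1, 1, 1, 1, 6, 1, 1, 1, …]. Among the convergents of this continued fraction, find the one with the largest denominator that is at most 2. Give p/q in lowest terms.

7/2

a_0 = 3: 3/1  (≤ bound)
a_1 = 1: 4/1  (≤ bound)
a_2 = 1: 7/2  (≤ bound)
a_3 = 1: 11/3  (> 2, stop)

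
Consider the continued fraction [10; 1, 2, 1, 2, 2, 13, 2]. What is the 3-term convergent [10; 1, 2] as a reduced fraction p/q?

a_0 = 10: 10/1
a_1 = 1: 11/1
a_2 = 2: 32/3

32/3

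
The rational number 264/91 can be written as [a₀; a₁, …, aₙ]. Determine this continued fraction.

Run the Euclidean algorithm, recording each quotient:
264 = 2·91 + 82, so a_0 = 2
91 = 1·82 + 9, so a_1 = 1
82 = 9·9 + 1, so a_2 = 9
9 = 9·1 + 0, so a_3 = 9

[2; 1, 9, 9]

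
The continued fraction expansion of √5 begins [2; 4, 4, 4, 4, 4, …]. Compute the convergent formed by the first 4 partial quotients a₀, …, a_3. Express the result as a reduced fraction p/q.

a_0 = 2: 2/1
a_1 = 4: 9/4
a_2 = 4: 38/17
a_3 = 4: 161/72

161/72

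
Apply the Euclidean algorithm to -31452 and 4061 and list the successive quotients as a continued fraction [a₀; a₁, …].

[-8; 3, 1, 11, 2, 13, 3]

Repeatedly divide and take the remainder:
⌊-31452/4061⌋ = -8, remainder 1036
⌊4061/1036⌋ = 3, remainder 953
⌊1036/953⌋ = 1, remainder 83
⌊953/83⌋ = 11, remainder 40
⌊83/40⌋ = 2, remainder 3
⌊40/3⌋ = 13, remainder 1
⌊3/1⌋ = 3, remainder 0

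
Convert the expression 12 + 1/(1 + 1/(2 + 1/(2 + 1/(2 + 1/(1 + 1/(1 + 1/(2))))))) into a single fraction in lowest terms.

Start with 2.
1 + 1/(2/1) = 1 + 1/2 = 3/2
1 + 1/(3/2) = 1 + 2/3 = 5/3
2 + 1/(5/3) = 2 + 3/5 = 13/5
2 + 1/(13/5) = 2 + 5/13 = 31/13
2 + 1/(31/13) = 2 + 13/31 = 75/31
1 + 1/(75/31) = 1 + 31/75 = 106/75
12 + 1/(106/75) = 12 + 75/106 = 1347/106

1347/106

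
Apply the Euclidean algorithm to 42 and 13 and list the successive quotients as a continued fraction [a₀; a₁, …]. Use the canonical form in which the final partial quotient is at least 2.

42 = 3·13 + 3, so a_0 = 3
13 = 4·3 + 1, so a_1 = 4
3 = 3·1 + 0, so a_2 = 3

[3; 4, 3]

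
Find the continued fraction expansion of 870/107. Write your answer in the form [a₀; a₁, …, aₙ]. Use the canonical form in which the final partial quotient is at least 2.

[8; 7, 1, 1, 1, 4]

Repeatedly divide and take the remainder:
870 = 8·107 + 14, so a_0 = 8
107 = 7·14 + 9, so a_1 = 7
14 = 1·9 + 5, so a_2 = 1
9 = 1·5 + 4, so a_3 = 1
5 = 1·4 + 1, so a_4 = 1
4 = 4·1 + 0, so a_5 = 4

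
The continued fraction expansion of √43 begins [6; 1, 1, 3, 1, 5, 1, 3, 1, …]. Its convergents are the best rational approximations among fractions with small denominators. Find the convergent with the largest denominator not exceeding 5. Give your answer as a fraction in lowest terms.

a_0 = 6: 6/1  (≤ bound)
a_1 = 1: 7/1  (≤ bound)
a_2 = 1: 13/2  (≤ bound)
a_3 = 3: 46/7  (> 5, stop)

13/2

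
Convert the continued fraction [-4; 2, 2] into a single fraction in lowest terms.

a_0 = -4: -4/1
a_1 = 2: -7/2
a_2 = 2: -18/5

-18/5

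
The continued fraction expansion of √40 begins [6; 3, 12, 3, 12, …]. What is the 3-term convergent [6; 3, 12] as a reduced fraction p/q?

234/37

Work from the innermost term outward:
Start with 12.
3 + 1/(12/1) = 3 + 1/12 = 37/12
6 + 1/(37/12) = 6 + 12/37 = 234/37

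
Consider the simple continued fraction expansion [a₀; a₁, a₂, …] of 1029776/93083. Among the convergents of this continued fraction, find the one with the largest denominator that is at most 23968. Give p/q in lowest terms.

32669/2953

a_0 = 11: 11/1  (≤ bound)
a_1 = 15: 166/15  (≤ bound)
a_2 = 1: 177/16  (≤ bound)
a_3 = 7: 1405/127  (≤ bound)
a_4 = 11: 15632/1413  (≤ bound)
a_5 = 1: 17037/1540  (≤ bound)
a_6 = 1: 32669/2953  (≤ bound)
a_7 = 31: 1029776/93083  (> 23968, stop)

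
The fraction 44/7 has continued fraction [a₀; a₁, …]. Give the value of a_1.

⌊44/7⌋ = 6, remainder 2
⌊7/2⌋ = 3, remainder 1

3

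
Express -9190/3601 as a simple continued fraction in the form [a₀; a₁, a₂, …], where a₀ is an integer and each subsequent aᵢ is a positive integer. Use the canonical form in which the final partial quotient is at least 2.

Repeatedly divide and take the remainder:
-9190 ÷ 3601 → quotient -3, remainder 1613
3601 ÷ 1613 → quotient 2, remainder 375
1613 ÷ 375 → quotient 4, remainder 113
375 ÷ 113 → quotient 3, remainder 36
113 ÷ 36 → quotient 3, remainder 5
36 ÷ 5 → quotient 7, remainder 1
5 ÷ 1 → quotient 5, remainder 0

[-3; 2, 4, 3, 3, 7, 5]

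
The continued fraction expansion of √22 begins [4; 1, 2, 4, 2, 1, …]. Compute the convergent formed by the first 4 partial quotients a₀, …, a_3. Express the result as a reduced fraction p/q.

Start with 4.
2 + 1/(4/1) = 2 + 1/4 = 9/4
1 + 1/(9/4) = 1 + 4/9 = 13/9
4 + 1/(13/9) = 4 + 9/13 = 61/13

61/13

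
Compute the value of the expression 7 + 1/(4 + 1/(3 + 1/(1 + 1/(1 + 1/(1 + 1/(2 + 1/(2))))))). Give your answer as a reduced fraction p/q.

2134/295

Use the convergent recurrence hₖ = aₖ·hₖ₋₁ + hₖ₋₂ (and likewise for the denominators kₖ):
a_0 = 7: 7/1
a_1 = 4: 29/4
a_2 = 3: 94/13
a_3 = 1: 123/17
a_4 = 1: 217/30
a_5 = 1: 340/47
a_6 = 2: 897/124
a_7 = 2: 2134/295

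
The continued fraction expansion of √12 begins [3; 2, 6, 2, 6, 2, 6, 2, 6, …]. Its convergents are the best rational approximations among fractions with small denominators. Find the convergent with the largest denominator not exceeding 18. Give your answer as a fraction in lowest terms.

a_0 = 3: 3/1  (≤ bound)
a_1 = 2: 7/2  (≤ bound)
a_2 = 6: 45/13  (≤ bound)
a_3 = 2: 97/28  (> 18, stop)

45/13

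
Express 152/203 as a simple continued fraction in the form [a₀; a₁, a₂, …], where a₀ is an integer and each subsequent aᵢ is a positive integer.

⌊152/203⌋ = 0, remainder 152
⌊203/152⌋ = 1, remainder 51
⌊152/51⌋ = 2, remainder 50
⌊51/50⌋ = 1, remainder 1
⌊50/1⌋ = 50, remainder 0

[0; 1, 2, 1, 50]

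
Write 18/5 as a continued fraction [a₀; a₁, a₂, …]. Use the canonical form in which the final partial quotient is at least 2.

[3; 1, 1, 2]

Apply division with remainder until the remainder is 0:
18 = 3·5 + 3, so a_0 = 3
5 = 1·3 + 2, so a_1 = 1
3 = 1·2 + 1, so a_2 = 1
2 = 2·1 + 0, so a_3 = 2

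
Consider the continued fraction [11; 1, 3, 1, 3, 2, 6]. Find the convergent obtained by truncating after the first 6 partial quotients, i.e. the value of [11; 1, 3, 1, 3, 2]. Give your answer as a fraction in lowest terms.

Start with 2.
3 + 1/(2/1) = 3 + 1/2 = 7/2
1 + 1/(7/2) = 1 + 2/7 = 9/7
3 + 1/(9/7) = 3 + 7/9 = 34/9
1 + 1/(34/9) = 1 + 9/34 = 43/34
11 + 1/(43/34) = 11 + 34/43 = 507/43

507/43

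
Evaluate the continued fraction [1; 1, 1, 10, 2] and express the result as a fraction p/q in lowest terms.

Work from the innermost term outward:
Start with 2.
10 + 1/(2/1) = 10 + 1/2 = 21/2
1 + 1/(21/2) = 1 + 2/21 = 23/21
1 + 1/(23/21) = 1 + 21/23 = 44/23
1 + 1/(44/23) = 1 + 23/44 = 67/44

67/44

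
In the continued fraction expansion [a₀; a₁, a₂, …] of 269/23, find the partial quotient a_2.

Apply division with remainder until the remainder is 0:
⌊269/23⌋ = 11, remainder 16
⌊23/16⌋ = 1, remainder 7
⌊16/7⌋ = 2, remainder 2

2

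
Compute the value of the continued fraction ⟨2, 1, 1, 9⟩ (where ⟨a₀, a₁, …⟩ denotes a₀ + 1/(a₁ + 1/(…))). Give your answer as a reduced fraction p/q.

48/19

a_0 = 2: 2/1
a_1 = 1: 3/1
a_2 = 1: 5/2
a_3 = 9: 48/19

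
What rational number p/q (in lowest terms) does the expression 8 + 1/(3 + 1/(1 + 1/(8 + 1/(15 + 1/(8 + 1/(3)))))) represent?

110067/13330

Work from the innermost term outward:
Start with 3.
8 + 1/(3/1) = 8 + 1/3 = 25/3
15 + 1/(25/3) = 15 + 3/25 = 378/25
8 + 1/(378/25) = 8 + 25/378 = 3049/378
1 + 1/(3049/378) = 1 + 378/3049 = 3427/3049
3 + 1/(3427/3049) = 3 + 3049/3427 = 13330/3427
8 + 1/(13330/3427) = 8 + 3427/13330 = 110067/13330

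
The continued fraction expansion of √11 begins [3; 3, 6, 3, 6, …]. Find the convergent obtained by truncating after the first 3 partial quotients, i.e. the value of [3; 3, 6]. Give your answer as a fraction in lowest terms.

63/19

Start with 6.
3 + 1/(6/1) = 3 + 1/6 = 19/6
3 + 1/(19/6) = 3 + 6/19 = 63/19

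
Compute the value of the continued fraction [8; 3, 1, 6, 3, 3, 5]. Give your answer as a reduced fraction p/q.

Start with 5.
3 + 1/(5/1) = 3 + 1/5 = 16/5
3 + 1/(16/5) = 3 + 5/16 = 53/16
6 + 1/(53/16) = 6 + 16/53 = 334/53
1 + 1/(334/53) = 1 + 53/334 = 387/334
3 + 1/(387/334) = 3 + 334/387 = 1495/387
8 + 1/(1495/387) = 8 + 387/1495 = 12347/1495

12347/1495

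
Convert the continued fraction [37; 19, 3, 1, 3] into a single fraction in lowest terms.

10708/289

Start with 3.
1 + 1/(3/1) = 1 + 1/3 = 4/3
3 + 1/(4/3) = 3 + 3/4 = 15/4
19 + 1/(15/4) = 19 + 4/15 = 289/15
37 + 1/(289/15) = 37 + 15/289 = 10708/289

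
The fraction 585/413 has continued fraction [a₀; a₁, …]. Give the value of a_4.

585 ÷ 413 → quotient 1, remainder 172
413 ÷ 172 → quotient 2, remainder 69
172 ÷ 69 → quotient 2, remainder 34
69 ÷ 34 → quotient 2, remainder 1
34 ÷ 1 → quotient 34, remainder 0

34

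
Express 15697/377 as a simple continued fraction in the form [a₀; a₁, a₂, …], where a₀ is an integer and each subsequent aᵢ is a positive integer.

[41; 1, 1, 1, 3, 34]

Run the Euclidean algorithm, recording each quotient:
⌊15697/377⌋ = 41, remainder 240
⌊377/240⌋ = 1, remainder 137
⌊240/137⌋ = 1, remainder 103
⌊137/103⌋ = 1, remainder 34
⌊103/34⌋ = 3, remainder 1
⌊34/1⌋ = 34, remainder 0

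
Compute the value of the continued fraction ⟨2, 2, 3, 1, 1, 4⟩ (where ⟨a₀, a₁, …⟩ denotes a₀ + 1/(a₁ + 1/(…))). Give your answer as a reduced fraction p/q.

a_0 = 2: 2/1
a_1 = 2: 5/2
a_2 = 3: 17/7
a_3 = 1: 22/9
a_4 = 1: 39/16
a_5 = 4: 178/73

178/73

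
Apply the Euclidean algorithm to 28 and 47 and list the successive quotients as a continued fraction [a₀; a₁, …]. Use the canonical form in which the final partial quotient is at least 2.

[0; 1, 1, 2, 9]

⌊28/47⌋ = 0, remainder 28
⌊47/28⌋ = 1, remainder 19
⌊28/19⌋ = 1, remainder 9
⌊19/9⌋ = 2, remainder 1
⌊9/1⌋ = 9, remainder 0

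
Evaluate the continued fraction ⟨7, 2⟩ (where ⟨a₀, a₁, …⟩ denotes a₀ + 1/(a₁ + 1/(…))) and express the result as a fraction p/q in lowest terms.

Work from the innermost term outward:
Start with 2.
7 + 1/(2/1) = 7 + 1/2 = 15/2

15/2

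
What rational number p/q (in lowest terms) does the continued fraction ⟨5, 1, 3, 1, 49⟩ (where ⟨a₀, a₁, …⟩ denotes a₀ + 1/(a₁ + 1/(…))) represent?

1444/249

Work from the innermost term outward:
Start with 49.
1 + 1/(49/1) = 1 + 1/49 = 50/49
3 + 1/(50/49) = 3 + 49/50 = 199/50
1 + 1/(199/50) = 1 + 50/199 = 249/199
5 + 1/(249/199) = 5 + 199/249 = 1444/249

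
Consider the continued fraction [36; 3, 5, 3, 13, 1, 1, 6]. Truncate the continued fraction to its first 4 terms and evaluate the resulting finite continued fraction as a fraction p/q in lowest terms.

1852/51

Work from the innermost term outward:
Start with 3.
5 + 1/(3/1) = 5 + 1/3 = 16/3
3 + 1/(16/3) = 3 + 3/16 = 51/16
36 + 1/(51/16) = 36 + 16/51 = 1852/51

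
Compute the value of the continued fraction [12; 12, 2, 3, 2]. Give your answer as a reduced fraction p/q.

Start with 2.
3 + 1/(2/1) = 3 + 1/2 = 7/2
2 + 1/(7/2) = 2 + 2/7 = 16/7
12 + 1/(16/7) = 12 + 7/16 = 199/16
12 + 1/(199/16) = 12 + 16/199 = 2404/199

2404/199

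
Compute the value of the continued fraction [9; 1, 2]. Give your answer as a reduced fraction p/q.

a_0 = 9: 9/1
a_1 = 1: 10/1
a_2 = 2: 29/3

29/3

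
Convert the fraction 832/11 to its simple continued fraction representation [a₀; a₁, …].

[75; 1, 1, 1, 3]

832 = 75·11 + 7, so a_0 = 75
11 = 1·7 + 4, so a_1 = 1
7 = 1·4 + 3, so a_2 = 1
4 = 1·3 + 1, so a_3 = 1
3 = 3·1 + 0, so a_4 = 3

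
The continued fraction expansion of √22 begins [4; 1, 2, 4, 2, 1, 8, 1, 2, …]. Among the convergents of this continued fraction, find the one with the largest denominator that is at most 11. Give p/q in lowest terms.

14/3

List convergents until the denominator exceeds the bound:
a_0 = 4: 4/1  (≤ bound)
a_1 = 1: 5/1  (≤ bound)
a_2 = 2: 14/3  (≤ bound)
a_3 = 4: 61/13  (> 11, stop)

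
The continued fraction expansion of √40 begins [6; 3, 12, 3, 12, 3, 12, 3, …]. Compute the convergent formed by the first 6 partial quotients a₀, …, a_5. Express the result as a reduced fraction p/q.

27379/4329

Use the convergent recurrence hₖ = aₖ·hₖ₋₁ + hₖ₋₂ (and likewise for the denominators kₖ):
a_0 = 6: 6/1
a_1 = 3: 19/3
a_2 = 12: 234/37
a_3 = 3: 721/114
a_4 = 12: 8886/1405
a_5 = 3: 27379/4329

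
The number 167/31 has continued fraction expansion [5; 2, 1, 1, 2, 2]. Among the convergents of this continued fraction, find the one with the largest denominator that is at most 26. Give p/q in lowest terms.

70/13

a_0 = 5: 5/1  (≤ bound)
a_1 = 2: 11/2  (≤ bound)
a_2 = 1: 16/3  (≤ bound)
a_3 = 1: 27/5  (≤ bound)
a_4 = 2: 70/13  (≤ bound)
a_5 = 2: 167/31  (> 26, stop)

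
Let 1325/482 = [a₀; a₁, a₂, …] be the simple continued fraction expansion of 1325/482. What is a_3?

1

⌊1325/482⌋ = 2, remainder 361
⌊482/361⌋ = 1, remainder 121
⌊361/121⌋ = 2, remainder 119
⌊121/119⌋ = 1, remainder 2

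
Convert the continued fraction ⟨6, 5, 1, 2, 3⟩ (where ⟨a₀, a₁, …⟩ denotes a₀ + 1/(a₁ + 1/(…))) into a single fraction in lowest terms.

Start with 3.
2 + 1/(3/1) = 2 + 1/3 = 7/3
1 + 1/(7/3) = 1 + 3/7 = 10/7
5 + 1/(10/7) = 5 + 7/10 = 57/10
6 + 1/(57/10) = 6 + 10/57 = 352/57

352/57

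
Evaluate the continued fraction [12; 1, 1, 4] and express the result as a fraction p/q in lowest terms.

113/9

a_0 = 12: 12/1
a_1 = 1: 13/1
a_2 = 1: 25/2
a_3 = 4: 113/9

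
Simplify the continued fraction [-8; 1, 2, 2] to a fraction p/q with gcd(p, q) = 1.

-51/7

Start with 2.
2 + 1/(2/1) = 2 + 1/2 = 5/2
1 + 1/(5/2) = 1 + 2/5 = 7/5
-8 + 1/(7/5) = -8 + 5/7 = -51/7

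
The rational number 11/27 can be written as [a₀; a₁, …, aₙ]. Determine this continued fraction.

[0; 2, 2, 5]

11 ÷ 27 → quotient 0, remainder 11
27 ÷ 11 → quotient 2, remainder 5
11 ÷ 5 → quotient 2, remainder 1
5 ÷ 1 → quotient 5, remainder 0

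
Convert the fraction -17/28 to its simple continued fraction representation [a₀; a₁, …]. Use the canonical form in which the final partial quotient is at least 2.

[-1; 2, 1, 1, 5]

Run the Euclidean algorithm, recording each quotient:
-17 ÷ 28 → quotient -1, remainder 11
28 ÷ 11 → quotient 2, remainder 6
11 ÷ 6 → quotient 1, remainder 5
6 ÷ 5 → quotient 1, remainder 1
5 ÷ 1 → quotient 5, remainder 0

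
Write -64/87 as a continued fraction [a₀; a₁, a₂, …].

⌊-64/87⌋ = -1, remainder 23
⌊87/23⌋ = 3, remainder 18
⌊23/18⌋ = 1, remainder 5
⌊18/5⌋ = 3, remainder 3
⌊5/3⌋ = 1, remainder 2
⌊3/2⌋ = 1, remainder 1
⌊2/1⌋ = 2, remainder 0

[-1; 3, 1, 3, 1, 1, 2]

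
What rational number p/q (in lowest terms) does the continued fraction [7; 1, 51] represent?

Collapse the nested fraction from the inside out:
Start with 51.
1 + 1/(51/1) = 1 + 1/51 = 52/51
7 + 1/(52/51) = 7 + 51/52 = 415/52

415/52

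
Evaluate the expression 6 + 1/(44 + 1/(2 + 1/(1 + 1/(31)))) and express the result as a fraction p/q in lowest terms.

Start with 31.
1 + 1/(31/1) = 1 + 1/31 = 32/31
2 + 1/(32/31) = 2 + 31/32 = 95/32
44 + 1/(95/32) = 44 + 32/95 = 4212/95
6 + 1/(4212/95) = 6 + 95/4212 = 25367/4212

25367/4212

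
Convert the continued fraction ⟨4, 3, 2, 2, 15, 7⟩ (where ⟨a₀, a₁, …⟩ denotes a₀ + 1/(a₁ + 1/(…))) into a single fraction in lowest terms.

7948/1851

Compute successive convergents:
a_0 = 4: 4/1
a_1 = 3: 13/3
a_2 = 2: 30/7
a_3 = 2: 73/17
a_4 = 15: 1125/262
a_5 = 7: 7948/1851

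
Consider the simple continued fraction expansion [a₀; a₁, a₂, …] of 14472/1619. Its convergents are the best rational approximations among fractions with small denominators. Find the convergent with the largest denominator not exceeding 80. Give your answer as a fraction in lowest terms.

438/49

a_0 = 8: 8/1  (≤ bound)
a_1 = 1: 9/1  (≤ bound)
a_2 = 15: 143/16  (≤ bound)
a_3 = 2: 295/33  (≤ bound)
a_4 = 1: 438/49  (≤ bound)
a_5 = 4: 2047/229  (> 80, stop)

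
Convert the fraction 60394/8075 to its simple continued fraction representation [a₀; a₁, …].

[7; 2, 11, 2, 12, 2, 6]

Run the Euclidean algorithm, recording each quotient:
60394 ÷ 8075 → quotient 7, remainder 3869
8075 ÷ 3869 → quotient 2, remainder 337
3869 ÷ 337 → quotient 11, remainder 162
337 ÷ 162 → quotient 2, remainder 13
162 ÷ 13 → quotient 12, remainder 6
13 ÷ 6 → quotient 2, remainder 1
6 ÷ 1 → quotient 6, remainder 0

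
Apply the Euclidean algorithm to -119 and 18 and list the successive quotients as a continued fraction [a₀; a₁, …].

[-7; 2, 1, 1, 3]

Repeatedly divide and take the remainder:
⌊-119/18⌋ = -7, remainder 7
⌊18/7⌋ = 2, remainder 4
⌊7/4⌋ = 1, remainder 3
⌊4/3⌋ = 1, remainder 1
⌊3/1⌋ = 3, remainder 0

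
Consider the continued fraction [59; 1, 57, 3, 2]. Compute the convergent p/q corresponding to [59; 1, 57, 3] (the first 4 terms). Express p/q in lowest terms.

10497/175

Work from the innermost term outward:
Start with 3.
57 + 1/(3/1) = 57 + 1/3 = 172/3
1 + 1/(172/3) = 1 + 3/172 = 175/172
59 + 1/(175/172) = 59 + 172/175 = 10497/175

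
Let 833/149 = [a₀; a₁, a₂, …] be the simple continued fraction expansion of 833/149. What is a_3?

2

833 ÷ 149 → quotient 5, remainder 88
149 ÷ 88 → quotient 1, remainder 61
88 ÷ 61 → quotient 1, remainder 27
61 ÷ 27 → quotient 2, remainder 7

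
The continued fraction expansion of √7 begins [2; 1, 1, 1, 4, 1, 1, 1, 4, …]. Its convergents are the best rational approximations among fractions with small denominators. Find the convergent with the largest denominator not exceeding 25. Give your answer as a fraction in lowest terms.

45/17

a_0 = 2: 2/1  (≤ bound)
a_1 = 1: 3/1  (≤ bound)
a_2 = 1: 5/2  (≤ bound)
a_3 = 1: 8/3  (≤ bound)
a_4 = 4: 37/14  (≤ bound)
a_5 = 1: 45/17  (≤ bound)
a_6 = 1: 82/31  (> 25, stop)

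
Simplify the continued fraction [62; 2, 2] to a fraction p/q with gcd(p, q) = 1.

312/5

Work from the innermost term outward:
Start with 2.
2 + 1/(2/1) = 2 + 1/2 = 5/2
62 + 1/(5/2) = 62 + 2/5 = 312/5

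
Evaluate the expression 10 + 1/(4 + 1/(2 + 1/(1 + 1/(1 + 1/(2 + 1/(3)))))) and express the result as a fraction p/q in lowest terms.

1974/193

a_0 = 10: 10/1
a_1 = 4: 41/4
a_2 = 2: 92/9
a_3 = 1: 133/13
a_4 = 1: 225/22
a_5 = 2: 583/57
a_6 = 3: 1974/193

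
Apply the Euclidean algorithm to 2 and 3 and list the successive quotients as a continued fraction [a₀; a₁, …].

Apply division with remainder until the remainder is 0:
⌊2/3⌋ = 0, remainder 2
⌊3/2⌋ = 1, remainder 1
⌊2/1⌋ = 2, remainder 0

[0; 1, 2]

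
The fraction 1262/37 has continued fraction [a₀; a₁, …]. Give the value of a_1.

9

Apply division with remainder until the remainder is 0:
1262 = 34·37 + 4, so a_0 = 34
37 = 9·4 + 1, so a_1 = 9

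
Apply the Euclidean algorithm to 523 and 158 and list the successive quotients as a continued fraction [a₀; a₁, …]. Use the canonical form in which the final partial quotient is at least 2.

[3; 3, 4, 2, 5]

523 = 3·158 + 49, so a_0 = 3
158 = 3·49 + 11, so a_1 = 3
49 = 4·11 + 5, so a_2 = 4
11 = 2·5 + 1, so a_3 = 2
5 = 5·1 + 0, so a_4 = 5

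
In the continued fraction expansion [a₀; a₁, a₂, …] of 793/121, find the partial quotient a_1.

1

Apply division with remainder until the remainder is 0:
793 ÷ 121 → quotient 6, remainder 67
121 ÷ 67 → quotient 1, remainder 54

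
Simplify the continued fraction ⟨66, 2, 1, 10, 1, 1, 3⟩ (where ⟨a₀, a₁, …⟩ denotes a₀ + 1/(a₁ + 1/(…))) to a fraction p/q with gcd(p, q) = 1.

15657/236

Use the convergent recurrence hₖ = aₖ·hₖ₋₁ + hₖ₋₂ (and likewise for the denominators kₖ):
a_0 = 66: 66/1
a_1 = 2: 133/2
a_2 = 1: 199/3
a_3 = 10: 2123/32
a_4 = 1: 2322/35
a_5 = 1: 4445/67
a_6 = 3: 15657/236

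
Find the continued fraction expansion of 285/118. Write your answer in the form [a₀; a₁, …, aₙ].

Apply division with remainder until the remainder is 0:
⌊285/118⌋ = 2, remainder 49
⌊118/49⌋ = 2, remainder 20
⌊49/20⌋ = 2, remainder 9
⌊20/9⌋ = 2, remainder 2
⌊9/2⌋ = 4, remainder 1
⌊2/1⌋ = 2, remainder 0

[2; 2, 2, 2, 4, 2]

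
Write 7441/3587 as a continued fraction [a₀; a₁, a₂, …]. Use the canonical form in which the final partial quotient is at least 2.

[2; 13, 2, 3, 3, 5, 2]

Run the Euclidean algorithm, recording each quotient:
7441 = 2·3587 + 267, so a_0 = 2
3587 = 13·267 + 116, so a_1 = 13
267 = 2·116 + 35, so a_2 = 2
116 = 3·35 + 11, so a_3 = 3
35 = 3·11 + 2, so a_4 = 3
11 = 5·2 + 1, so a_5 = 5
2 = 2·1 + 0, so a_6 = 2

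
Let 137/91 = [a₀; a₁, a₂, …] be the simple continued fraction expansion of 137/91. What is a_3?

Apply division with remainder until the remainder is 0:
⌊137/91⌋ = 1, remainder 46
⌊91/46⌋ = 1, remainder 45
⌊46/45⌋ = 1, remainder 1
⌊45/1⌋ = 45, remainder 0

45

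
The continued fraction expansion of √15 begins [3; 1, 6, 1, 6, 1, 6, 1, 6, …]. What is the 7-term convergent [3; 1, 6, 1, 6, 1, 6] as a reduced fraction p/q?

1677/433

Compute successive convergents:
a_0 = 3: 3/1
a_1 = 1: 4/1
a_2 = 6: 27/7
a_3 = 1: 31/8
a_4 = 6: 213/55
a_5 = 1: 244/63
a_6 = 6: 1677/433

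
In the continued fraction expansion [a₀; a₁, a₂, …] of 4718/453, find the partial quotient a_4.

4718 = 10·453 + 188, so a_0 = 10
453 = 2·188 + 77, so a_1 = 2
188 = 2·77 + 34, so a_2 = 2
77 = 2·34 + 9, so a_3 = 2
34 = 3·9 + 7, so a_4 = 3

3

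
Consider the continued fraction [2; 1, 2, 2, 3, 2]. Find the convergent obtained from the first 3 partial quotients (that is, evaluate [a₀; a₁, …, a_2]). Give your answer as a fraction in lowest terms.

8/3

Start with 2.
1 + 1/(2/1) = 1 + 1/2 = 3/2
2 + 1/(3/2) = 2 + 2/3 = 8/3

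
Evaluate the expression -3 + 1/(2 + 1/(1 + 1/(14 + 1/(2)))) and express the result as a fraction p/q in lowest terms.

-242/91

a_0 = -3: -3/1
a_1 = 2: -5/2
a_2 = 1: -8/3
a_3 = 14: -117/44
a_4 = 2: -242/91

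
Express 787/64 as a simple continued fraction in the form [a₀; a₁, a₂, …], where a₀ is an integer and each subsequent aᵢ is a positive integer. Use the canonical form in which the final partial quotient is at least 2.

[12; 3, 2, 1, 2, 2]

787 ÷ 64 → quotient 12, remainder 19
64 ÷ 19 → quotient 3, remainder 7
19 ÷ 7 → quotient 2, remainder 5
7 ÷ 5 → quotient 1, remainder 2
5 ÷ 2 → quotient 2, remainder 1
2 ÷ 1 → quotient 2, remainder 0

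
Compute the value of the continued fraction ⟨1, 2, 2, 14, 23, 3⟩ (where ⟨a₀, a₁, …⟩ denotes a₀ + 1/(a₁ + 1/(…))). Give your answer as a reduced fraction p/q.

a_0 = 1: 1/1
a_1 = 2: 3/2
a_2 = 2: 7/5
a_3 = 14: 101/72
a_4 = 23: 2330/1661
a_5 = 3: 7091/5055

7091/5055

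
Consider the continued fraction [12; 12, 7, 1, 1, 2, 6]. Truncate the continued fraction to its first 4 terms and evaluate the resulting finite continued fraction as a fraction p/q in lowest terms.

1172/97

Start with 1.
7 + 1/(1/1) = 7 + 1/1 = 8/1
12 + 1/(8/1) = 12 + 1/8 = 97/8
12 + 1/(97/8) = 12 + 8/97 = 1172/97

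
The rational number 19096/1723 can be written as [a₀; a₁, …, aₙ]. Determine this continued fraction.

[11; 12, 20, 2, 3]

Repeatedly divide and take the remainder:
19096 = 11·1723 + 143, so a_0 = 11
1723 = 12·143 + 7, so a_1 = 12
143 = 20·7 + 3, so a_2 = 20
7 = 2·3 + 1, so a_3 = 2
3 = 3·1 + 0, so a_4 = 3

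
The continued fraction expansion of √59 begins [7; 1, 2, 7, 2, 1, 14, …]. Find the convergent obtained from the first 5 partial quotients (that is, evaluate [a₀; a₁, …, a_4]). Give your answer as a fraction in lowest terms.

361/47

a_0 = 7: 7/1
a_1 = 1: 8/1
a_2 = 2: 23/3
a_3 = 7: 169/22
a_4 = 2: 361/47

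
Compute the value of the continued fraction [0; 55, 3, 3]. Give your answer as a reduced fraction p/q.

10/553

a_0 = 0: 0/1
a_1 = 55: 1/55
a_2 = 3: 3/166
a_3 = 3: 10/553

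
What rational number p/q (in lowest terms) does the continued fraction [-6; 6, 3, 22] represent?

-2477/424

Work from the innermost term outward:
Start with 22.
3 + 1/(22/1) = 3 + 1/22 = 67/22
6 + 1/(67/22) = 6 + 22/67 = 424/67
-6 + 1/(424/67) = -6 + 67/424 = -2477/424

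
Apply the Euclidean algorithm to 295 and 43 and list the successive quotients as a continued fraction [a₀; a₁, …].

[6; 1, 6, 6]

Repeatedly divide and take the remainder:
295 ÷ 43 → quotient 6, remainder 37
43 ÷ 37 → quotient 1, remainder 6
37 ÷ 6 → quotient 6, remainder 1
6 ÷ 1 → quotient 6, remainder 0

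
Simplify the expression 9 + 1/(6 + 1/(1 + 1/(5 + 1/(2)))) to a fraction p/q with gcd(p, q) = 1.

Collapse the nested fraction from the inside out:
Start with 2.
5 + 1/(2/1) = 5 + 1/2 = 11/2
1 + 1/(11/2) = 1 + 2/11 = 13/11
6 + 1/(13/11) = 6 + 11/13 = 89/13
9 + 1/(89/13) = 9 + 13/89 = 814/89

814/89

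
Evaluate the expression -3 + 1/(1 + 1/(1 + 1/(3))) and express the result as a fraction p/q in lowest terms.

Compute successive convergents:
a_0 = -3: -3/1
a_1 = 1: -2/1
a_2 = 1: -5/2
a_3 = 3: -17/7

-17/7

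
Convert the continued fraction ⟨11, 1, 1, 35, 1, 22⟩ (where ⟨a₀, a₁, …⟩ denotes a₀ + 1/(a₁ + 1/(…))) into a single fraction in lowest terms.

Use the convergent recurrence hₖ = aₖ·hₖ₋₁ + hₖ₋₂ (and likewise for the denominators kₖ):
a_0 = 11: 11/1
a_1 = 1: 12/1
a_2 = 1: 23/2
a_3 = 35: 817/71
a_4 = 1: 840/73
a_5 = 22: 19297/1677

19297/1677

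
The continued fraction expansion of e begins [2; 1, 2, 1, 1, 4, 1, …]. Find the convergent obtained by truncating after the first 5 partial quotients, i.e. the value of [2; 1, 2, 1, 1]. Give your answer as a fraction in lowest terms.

a_0 = 2: 2/1
a_1 = 1: 3/1
a_2 = 2: 8/3
a_3 = 1: 11/4
a_4 = 1: 19/7

19/7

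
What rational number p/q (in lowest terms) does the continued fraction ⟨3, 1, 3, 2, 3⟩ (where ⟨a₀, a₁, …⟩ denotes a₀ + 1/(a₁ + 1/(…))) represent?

117/31

a_0 = 3: 3/1
a_1 = 1: 4/1
a_2 = 3: 15/4
a_3 = 2: 34/9
a_4 = 3: 117/31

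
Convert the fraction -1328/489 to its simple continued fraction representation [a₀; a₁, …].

Repeatedly divide and take the remainder:
⌊-1328/489⌋ = -3, remainder 139
⌊489/139⌋ = 3, remainder 72
⌊139/72⌋ = 1, remainder 67
⌊72/67⌋ = 1, remainder 5
⌊67/5⌋ = 13, remainder 2
⌊5/2⌋ = 2, remainder 1
⌊2/1⌋ = 2, remainder 0

[-3; 3, 1, 1, 13, 2, 2]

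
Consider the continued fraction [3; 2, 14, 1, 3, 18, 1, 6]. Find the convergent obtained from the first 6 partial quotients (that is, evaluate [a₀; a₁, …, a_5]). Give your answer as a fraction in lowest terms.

7758/2227

Starting at the tail and folding back:
Start with 18.
3 + 1/(18/1) = 3 + 1/18 = 55/18
1 + 1/(55/18) = 1 + 18/55 = 73/55
14 + 1/(73/55) = 14 + 55/73 = 1077/73
2 + 1/(1077/73) = 2 + 73/1077 = 2227/1077
3 + 1/(2227/1077) = 3 + 1077/2227 = 7758/2227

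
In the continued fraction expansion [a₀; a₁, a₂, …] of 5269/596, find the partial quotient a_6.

1

⌊5269/596⌋ = 8, remainder 501
⌊596/501⌋ = 1, remainder 95
⌊501/95⌋ = 5, remainder 26
⌊95/26⌋ = 3, remainder 17
⌊26/17⌋ = 1, remainder 9
⌊17/9⌋ = 1, remainder 8
⌊9/8⌋ = 1, remainder 1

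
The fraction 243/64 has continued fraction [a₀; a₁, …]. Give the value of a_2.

243 = 3·64 + 51, so a_0 = 3
64 = 1·51 + 13, so a_1 = 1
51 = 3·13 + 12, so a_2 = 3

3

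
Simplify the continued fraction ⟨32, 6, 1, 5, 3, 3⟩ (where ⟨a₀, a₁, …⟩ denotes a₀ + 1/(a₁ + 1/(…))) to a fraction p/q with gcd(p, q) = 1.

Compute successive convergents:
a_0 = 32: 32/1
a_1 = 6: 193/6
a_2 = 1: 225/7
a_3 = 5: 1318/41
a_4 = 3: 4179/130
a_5 = 3: 13855/431

13855/431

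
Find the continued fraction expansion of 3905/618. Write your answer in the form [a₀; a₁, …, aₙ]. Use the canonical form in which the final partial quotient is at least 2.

[6; 3, 7, 3, 2, 1, 2]

⌊3905/618⌋ = 6, remainder 197
⌊618/197⌋ = 3, remainder 27
⌊197/27⌋ = 7, remainder 8
⌊27/8⌋ = 3, remainder 3
⌊8/3⌋ = 2, remainder 2
⌊3/2⌋ = 1, remainder 1
⌊2/1⌋ = 2, remainder 0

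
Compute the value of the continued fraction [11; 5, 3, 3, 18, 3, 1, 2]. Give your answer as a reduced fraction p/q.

121162/10829

Start with 2.
1 + 1/(2/1) = 1 + 1/2 = 3/2
3 + 1/(3/2) = 3 + 2/3 = 11/3
18 + 1/(11/3) = 18 + 3/11 = 201/11
3 + 1/(201/11) = 3 + 11/201 = 614/201
3 + 1/(614/201) = 3 + 201/614 = 2043/614
5 + 1/(2043/614) = 5 + 614/2043 = 10829/2043
11 + 1/(10829/2043) = 11 + 2043/10829 = 121162/10829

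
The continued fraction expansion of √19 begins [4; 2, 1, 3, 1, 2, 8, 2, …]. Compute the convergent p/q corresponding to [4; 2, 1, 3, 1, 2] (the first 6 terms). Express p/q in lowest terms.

170/39

a_0 = 4: 4/1
a_1 = 2: 9/2
a_2 = 1: 13/3
a_3 = 3: 48/11
a_4 = 1: 61/14
a_5 = 2: 170/39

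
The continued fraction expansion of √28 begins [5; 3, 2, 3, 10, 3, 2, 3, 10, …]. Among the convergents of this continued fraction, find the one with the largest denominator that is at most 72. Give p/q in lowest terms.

127/24

a_0 = 5: 5/1  (≤ bound)
a_1 = 3: 16/3  (≤ bound)
a_2 = 2: 37/7  (≤ bound)
a_3 = 3: 127/24  (≤ bound)
a_4 = 10: 1307/247  (> 72, stop)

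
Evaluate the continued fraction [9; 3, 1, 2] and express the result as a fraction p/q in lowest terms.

a_0 = 9: 9/1
a_1 = 3: 28/3
a_2 = 1: 37/4
a_3 = 2: 102/11

102/11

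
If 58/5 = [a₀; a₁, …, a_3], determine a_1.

1

58 ÷ 5 → quotient 11, remainder 3
5 ÷ 3 → quotient 1, remainder 2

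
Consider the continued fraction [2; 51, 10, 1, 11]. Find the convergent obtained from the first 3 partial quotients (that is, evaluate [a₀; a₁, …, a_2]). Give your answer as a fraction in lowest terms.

Start with 10.
51 + 1/(10/1) = 51 + 1/10 = 511/10
2 + 1/(511/10) = 2 + 10/511 = 1032/511

1032/511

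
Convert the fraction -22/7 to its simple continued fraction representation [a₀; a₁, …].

[-4; 1, 6]

Repeatedly divide and take the remainder:
⌊-22/7⌋ = -4, remainder 6
⌊7/6⌋ = 1, remainder 1
⌊6/1⌋ = 6, remainder 0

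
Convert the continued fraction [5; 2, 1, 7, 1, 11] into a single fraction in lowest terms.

1652/309

Start with 11.
1 + 1/(11/1) = 1 + 1/11 = 12/11
7 + 1/(12/11) = 7 + 11/12 = 95/12
1 + 1/(95/12) = 1 + 12/95 = 107/95
2 + 1/(107/95) = 2 + 95/107 = 309/107
5 + 1/(309/107) = 5 + 107/309 = 1652/309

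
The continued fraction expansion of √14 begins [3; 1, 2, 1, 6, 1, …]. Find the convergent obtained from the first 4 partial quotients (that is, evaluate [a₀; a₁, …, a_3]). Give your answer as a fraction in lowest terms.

Start with 1.
2 + 1/(1/1) = 2 + 1/1 = 3/1
1 + 1/(3/1) = 1 + 1/3 = 4/3
3 + 1/(4/3) = 3 + 3/4 = 15/4

15/4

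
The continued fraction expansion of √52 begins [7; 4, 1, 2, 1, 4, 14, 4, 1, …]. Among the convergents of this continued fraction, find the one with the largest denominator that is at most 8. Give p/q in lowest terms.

a_0 = 7: 7/1  (≤ bound)
a_1 = 4: 29/4  (≤ bound)
a_2 = 1: 36/5  (≤ bound)
a_3 = 2: 101/14  (> 8, stop)

36/5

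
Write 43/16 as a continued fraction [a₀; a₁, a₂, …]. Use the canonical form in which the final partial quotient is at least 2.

[2; 1, 2, 5]

43 = 2·16 + 11, so a_0 = 2
16 = 1·11 + 5, so a_1 = 1
11 = 2·5 + 1, so a_2 = 2
5 = 5·1 + 0, so a_3 = 5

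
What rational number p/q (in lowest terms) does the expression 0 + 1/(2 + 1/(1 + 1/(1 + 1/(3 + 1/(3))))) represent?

Starting at the tail and folding back:
Start with 3.
3 + 1/(3/1) = 3 + 1/3 = 10/3
1 + 1/(10/3) = 1 + 3/10 = 13/10
1 + 1/(13/10) = 1 + 10/13 = 23/13
2 + 1/(23/13) = 2 + 13/23 = 59/23
0 + 1/(59/23) = 0 + 23/59 = 23/59

23/59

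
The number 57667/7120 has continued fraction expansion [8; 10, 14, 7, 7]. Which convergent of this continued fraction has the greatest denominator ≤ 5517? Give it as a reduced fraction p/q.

a_0 = 8: 8/1  (≤ bound)
a_1 = 10: 81/10  (≤ bound)
a_2 = 14: 1142/141  (≤ bound)
a_3 = 7: 8075/997  (≤ bound)
a_4 = 7: 57667/7120  (> 5517, stop)

8075/997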